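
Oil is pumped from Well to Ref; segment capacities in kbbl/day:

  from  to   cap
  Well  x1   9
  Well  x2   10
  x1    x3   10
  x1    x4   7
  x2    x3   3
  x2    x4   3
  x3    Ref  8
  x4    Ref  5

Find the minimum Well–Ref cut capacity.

13

Augment Well→x1→x3→Ref: bottleneck 8, flow now 8.
Augment Well→x1→x4→Ref: bottleneck 1, flow now 9.
Augment Well→x2→x4→Ref: bottleneck 3, flow now 12.
Augment Well→x2→x3→x1→x4→Ref: bottleneck 1, flow now 13. (uses reverse residual edge)
No augmenting path remains; maximum flow = 13.
By max-flow min-cut, the minimum cut capacity equals the max flow.
In the residual graph, reachable from Well: {Well, x1, x2, x3, x4}.
Min-cut edges: x3→Ref (8), x4→Ref (5); capacity 8 + 5 = 13.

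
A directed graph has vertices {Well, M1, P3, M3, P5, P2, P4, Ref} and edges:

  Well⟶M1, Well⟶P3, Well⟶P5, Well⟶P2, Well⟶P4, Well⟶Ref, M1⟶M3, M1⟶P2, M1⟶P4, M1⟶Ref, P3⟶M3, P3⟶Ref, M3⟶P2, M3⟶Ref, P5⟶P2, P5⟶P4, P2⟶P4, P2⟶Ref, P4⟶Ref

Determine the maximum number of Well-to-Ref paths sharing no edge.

Assign every edge capacity 1; by Menger, the answer equals the max flow.
Path Well→Ref (+1); total 1.
Path Well→M1→Ref (+1); total 2.
Path Well→P3→Ref (+1); total 3.
Path Well→P2→Ref (+1); total 4.
Path Well→P4→Ref (+1); total 5.
No residual Well→Ref path; max flow = 5.
Certifying cut of size 5: {P2→Ref, P4→Ref, Well→M1, Well→P3, Well→Ref}.

5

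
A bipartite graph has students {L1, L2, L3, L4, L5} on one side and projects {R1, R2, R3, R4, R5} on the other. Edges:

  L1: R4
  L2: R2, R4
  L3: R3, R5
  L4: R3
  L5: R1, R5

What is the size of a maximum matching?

Unit-capacity flow: source→left, listed edges, right→sink; max matching = max flow.
Augmenting path L1→R4 (+1); matched 1.
Augmenting path L2→R2 (+1); matched 2.
Augmenting path L3→R3 (+1); matched 3.
Augmenting path L5→R1 (+1); matched 4.
Augmenting path L4→R3→L3→R5 (+1); matched 5.
No augmenting path remains; maximum matching = 5.
König certificate: {L1, L2, L3, L4, L5} is a vertex cover of size 5 (every listed pair touches it), so no matching can be larger.

5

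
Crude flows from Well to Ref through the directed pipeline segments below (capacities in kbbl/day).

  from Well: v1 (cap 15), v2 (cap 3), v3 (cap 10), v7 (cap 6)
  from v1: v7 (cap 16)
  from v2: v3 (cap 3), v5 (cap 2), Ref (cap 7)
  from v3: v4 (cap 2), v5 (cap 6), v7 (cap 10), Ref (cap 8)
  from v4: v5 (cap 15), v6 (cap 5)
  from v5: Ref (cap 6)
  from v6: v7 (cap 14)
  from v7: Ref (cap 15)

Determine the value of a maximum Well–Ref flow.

28

Augment Well→v2→Ref: bottleneck 3, flow now 3.
Augment Well→v3→Ref: bottleneck 8, flow now 11.
Augment Well→v7→Ref: bottleneck 6, flow now 17.
Augment Well→v1→v7→Ref: bottleneck 9, flow now 26.
Augment Well→v3→v5→Ref: bottleneck 2, flow now 28.
No augmenting path remains; maximum flow = 28.
In the residual graph, reachable from Well: {Well, v1, v7}.
Min-cut edges: Well→v2 (3), Well→v3 (10), v7→Ref (15); capacity 3 + 10 + 15 = 28.
This cut is saturated, so no flow can exceed 28.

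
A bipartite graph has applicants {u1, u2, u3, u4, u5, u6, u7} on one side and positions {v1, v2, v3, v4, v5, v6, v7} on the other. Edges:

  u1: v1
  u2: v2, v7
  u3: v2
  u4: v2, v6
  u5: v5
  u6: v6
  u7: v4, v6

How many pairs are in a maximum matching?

6

Unit-capacity flow: source→left, listed edges, right→sink; max matching = max flow.
Augmenting path u1→v1 (+1); matched 1.
Augmenting path u2→v2 (+1); matched 2.
Augmenting path u4→v6 (+1); matched 3.
Augmenting path u5→v5 (+1); matched 4.
Augmenting path u7→v4 (+1); matched 5.
Augmenting path u3→v2→u2→v7 (+1); matched 6.
No augmenting path remains; maximum matching = 6.
König certificate: {u1, u2, u5, u7, v2, v6} is a vertex cover of size 6 (every listed pair touches it), so no matching can be larger.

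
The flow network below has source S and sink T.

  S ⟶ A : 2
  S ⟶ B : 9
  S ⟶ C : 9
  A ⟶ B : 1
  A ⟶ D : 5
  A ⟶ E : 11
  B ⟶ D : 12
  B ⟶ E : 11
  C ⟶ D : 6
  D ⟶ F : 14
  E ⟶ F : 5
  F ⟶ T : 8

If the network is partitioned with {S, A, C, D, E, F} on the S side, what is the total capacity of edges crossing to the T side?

18

Edges leaving {S, A, C, D, E, F}: S→B (9), A→B (1), F→T (8).
Cut capacity = 9 + 1 + 8 = 18.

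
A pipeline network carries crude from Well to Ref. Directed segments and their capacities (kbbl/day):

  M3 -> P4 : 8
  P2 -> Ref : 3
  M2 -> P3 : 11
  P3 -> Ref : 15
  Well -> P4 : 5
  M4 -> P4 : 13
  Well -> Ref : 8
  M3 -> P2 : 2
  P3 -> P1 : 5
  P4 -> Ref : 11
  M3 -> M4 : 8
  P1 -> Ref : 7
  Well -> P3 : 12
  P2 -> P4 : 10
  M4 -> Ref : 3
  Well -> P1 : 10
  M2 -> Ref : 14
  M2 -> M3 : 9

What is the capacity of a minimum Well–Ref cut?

Augment Well→Ref: bottleneck 8, flow now 8.
Augment Well→P3→Ref: bottleneck 12, flow now 20.
Augment Well→P1→Ref: bottleneck 7, flow now 27.
Augment Well→P4→Ref: bottleneck 5, flow now 32.
No augmenting path remains; maximum flow = 32.
By max-flow min-cut, the minimum cut capacity equals the max flow.
In the residual graph, reachable from Well: {Well, P1}.
Min-cut edges: Well→P3 (12), Well→P4 (5), Well→Ref (8), P1→Ref (7); capacity 12 + 5 + 8 + 7 = 32.

32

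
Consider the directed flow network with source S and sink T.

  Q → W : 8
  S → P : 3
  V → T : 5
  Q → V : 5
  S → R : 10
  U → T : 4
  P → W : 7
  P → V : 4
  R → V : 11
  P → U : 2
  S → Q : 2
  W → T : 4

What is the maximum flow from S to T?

Augment S→P→U→T: bottleneck 2, flow now 2.
Augment S→P→V→T: bottleneck 1, flow now 3.
Augment S→Q→V→T: bottleneck 2, flow now 5.
Augment S→R→V→T: bottleneck 2, flow now 7.
Augment S→R→V→P→W→T: bottleneck 1, flow now 8. (uses reverse residual edge)
Augment S→R→V→Q→W→T: bottleneck 2, flow now 10. (uses reverse residual edge)
No augmenting path remains; maximum flow = 10.
In the residual graph, reachable from S: {S, R, V}.
Min-cut edges: S→P (3), S→Q (2), V→T (5); capacity 3 + 2 + 5 = 10.
This cut is saturated, so no flow can exceed 10.

10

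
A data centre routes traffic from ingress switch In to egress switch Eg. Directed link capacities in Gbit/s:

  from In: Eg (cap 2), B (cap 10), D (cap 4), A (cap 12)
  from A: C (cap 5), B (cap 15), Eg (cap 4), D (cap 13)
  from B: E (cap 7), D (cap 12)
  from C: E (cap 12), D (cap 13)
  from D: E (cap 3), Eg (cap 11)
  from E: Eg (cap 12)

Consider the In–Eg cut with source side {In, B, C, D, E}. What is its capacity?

37

Edges leaving {In, B, C, D, E}: In→A (12), In→Eg (2), D→Eg (11), E→Eg (12).
Cut capacity = 12 + 2 + 11 + 12 = 37.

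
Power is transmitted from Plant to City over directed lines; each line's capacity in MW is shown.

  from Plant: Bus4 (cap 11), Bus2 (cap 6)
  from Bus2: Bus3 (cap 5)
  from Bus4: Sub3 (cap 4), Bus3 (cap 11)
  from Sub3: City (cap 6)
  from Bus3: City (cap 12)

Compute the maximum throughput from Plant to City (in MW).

16

Augment Plant→Bus2→Bus3→City: bottleneck 5, flow now 5.
Augment Plant→Bus4→Sub3→City: bottleneck 4, flow now 9.
Augment Plant→Bus4→Bus3→City: bottleneck 7, flow now 16.
No augmenting path remains; maximum flow = 16.
In the residual graph, reachable from Plant: {Plant, Bus2}.
Min-cut edges: Plant→Bus4 (11), Bus2→Bus3 (5); capacity 11 + 5 = 16.
This cut is saturated, so no flow can exceed 16.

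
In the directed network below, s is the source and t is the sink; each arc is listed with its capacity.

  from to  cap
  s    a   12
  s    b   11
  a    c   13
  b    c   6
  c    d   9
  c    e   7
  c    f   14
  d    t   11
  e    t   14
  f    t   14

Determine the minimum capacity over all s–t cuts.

18

Augment s→a→c→d→t: bottleneck 9, flow now 9.
Augment s→a→c→e→t: bottleneck 3, flow now 12.
Augment s→b→c→e→t: bottleneck 4, flow now 16.
Augment s→b→c→f→t: bottleneck 2, flow now 18.
No augmenting path remains; maximum flow = 18.
By max-flow min-cut, the minimum cut capacity equals the max flow.
In the residual graph, reachable from s: {s, b}.
Min-cut edges: s→a (12), b→c (6); capacity 12 + 6 = 18.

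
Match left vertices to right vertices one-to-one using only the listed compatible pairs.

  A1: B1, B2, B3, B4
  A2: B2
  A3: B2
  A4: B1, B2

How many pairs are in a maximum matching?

3

Unit-capacity flow: source→left, listed edges, right→sink; max matching = max flow.
Augmenting path A1→B1 (+1); matched 1.
Augmenting path A2→B2 (+1); matched 2.
Augmenting path A4→B1→A1→B3 (+1); matched 3.
No augmenting path remains; maximum matching = 3.
König certificate: {A1, A4, B2} is a vertex cover of size 3 (every listed pair touches it), so no matching can be larger.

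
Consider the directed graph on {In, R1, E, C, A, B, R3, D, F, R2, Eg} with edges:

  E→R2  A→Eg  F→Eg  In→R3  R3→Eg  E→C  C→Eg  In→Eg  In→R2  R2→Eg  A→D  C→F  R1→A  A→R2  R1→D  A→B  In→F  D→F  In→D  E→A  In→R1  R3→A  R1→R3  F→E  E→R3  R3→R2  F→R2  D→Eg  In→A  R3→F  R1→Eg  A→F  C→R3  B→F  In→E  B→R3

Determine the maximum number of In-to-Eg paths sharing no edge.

8

Assign every edge capacity 1; by Menger, the answer equals the max flow.
Path In→Eg (+1); total 1.
Path In→R1→Eg (+1); total 2.
Path In→A→Eg (+1); total 3.
Path In→R3→Eg (+1); total 4.
Path In→D→Eg (+1); total 5.
Path In→F→Eg (+1); total 6.
Path In→R2→Eg (+1); total 7.
Path In→E→C→Eg (+1); total 8.
No residual In→Eg path; max flow = 8.
Certifying cut of size 8: {In→A, In→D, In→E, In→Eg, In→F, In→R1, In→R2, In→R3}.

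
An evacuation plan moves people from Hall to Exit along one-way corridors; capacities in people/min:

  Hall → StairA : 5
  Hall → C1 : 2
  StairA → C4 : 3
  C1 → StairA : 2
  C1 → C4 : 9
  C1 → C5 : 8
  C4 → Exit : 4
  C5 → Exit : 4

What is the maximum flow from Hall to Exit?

Augment Hall→StairA→C4→Exit: bottleneck 3, flow now 3.
Augment Hall→C1→C4→Exit: bottleneck 1, flow now 4.
Augment Hall→C1→C5→Exit: bottleneck 1, flow now 5.
No augmenting path remains; maximum flow = 5.
In the residual graph, reachable from Hall: {Hall, StairA}.
Min-cut edges: Hall→C1 (2), StairA→C4 (3); capacity 2 + 3 = 5.
This cut is saturated, so no flow can exceed 5.

5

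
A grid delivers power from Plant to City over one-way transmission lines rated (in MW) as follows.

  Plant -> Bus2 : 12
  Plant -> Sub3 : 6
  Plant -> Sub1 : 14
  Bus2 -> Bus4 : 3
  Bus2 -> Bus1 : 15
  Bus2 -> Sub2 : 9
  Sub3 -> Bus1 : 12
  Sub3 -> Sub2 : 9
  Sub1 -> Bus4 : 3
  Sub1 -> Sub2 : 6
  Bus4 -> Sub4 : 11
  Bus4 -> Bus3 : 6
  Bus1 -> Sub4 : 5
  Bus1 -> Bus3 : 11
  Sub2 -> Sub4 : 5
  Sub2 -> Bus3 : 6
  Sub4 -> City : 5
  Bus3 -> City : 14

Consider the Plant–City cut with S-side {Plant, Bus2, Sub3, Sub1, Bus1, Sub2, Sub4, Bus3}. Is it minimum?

No — its capacity is 25, but the minimum cut has capacity 19.

Given cut capacity: 3 + 3 + 5 + 14 = 25.
Augment Plant→Bus2→Bus4→Sub4→City: bottleneck 3, flow now 3.
Augment Plant→Bus2→Bus1→Sub4→City: bottleneck 2, flow now 5.
Augment Plant→Bus2→Bus1→Bus3→City: bottleneck 7, flow now 12.
Augment Plant→Sub3→Bus1→Bus3→City: bottleneck 4, flow now 16.
Augment Plant→Sub3→Sub2→Bus3→City: bottleneck 2, flow now 18.
Augment Plant→Sub1→Bus4→Bus3→City: bottleneck 1, flow now 19.
No augmenting path remains; maximum flow = 19.
In the residual graph, reachable from Plant: {Plant, Bus2, Sub3, Sub1, Bus4, Bus1, Sub2, Sub4, Bus3}.
Min-cut edges: Sub4→City (5), Bus3→City (14); capacity 5 + 14 = 19.
Cut capacity 25 exceeds the max flow 19, so it is not minimum.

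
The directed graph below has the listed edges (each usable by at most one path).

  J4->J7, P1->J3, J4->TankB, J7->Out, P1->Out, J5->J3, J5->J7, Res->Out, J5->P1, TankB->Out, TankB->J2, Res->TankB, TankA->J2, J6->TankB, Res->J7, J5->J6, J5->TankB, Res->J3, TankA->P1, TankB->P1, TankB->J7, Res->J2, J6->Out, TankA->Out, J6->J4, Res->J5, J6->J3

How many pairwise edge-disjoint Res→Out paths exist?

Assign every edge capacity 1; by Menger, the answer equals the max flow.
Path Res→Out (+1); total 1.
Path Res→TankB→Out (+1); total 2.
Path Res→J7→Out (+1); total 3.
Path Res→J5→J6→Out (+1); total 4.
No residual Res→Out path; max flow = 4.
Certifying cut of size 4: {Res→J5, Res→J7, Res→Out, Res→TankB}.

4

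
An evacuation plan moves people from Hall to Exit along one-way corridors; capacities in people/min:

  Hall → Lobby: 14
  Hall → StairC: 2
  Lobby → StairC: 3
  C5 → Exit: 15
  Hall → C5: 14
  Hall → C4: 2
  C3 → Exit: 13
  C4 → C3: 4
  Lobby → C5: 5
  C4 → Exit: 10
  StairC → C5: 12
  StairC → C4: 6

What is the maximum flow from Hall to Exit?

Augment Hall→C4→Exit: bottleneck 2, flow now 2.
Augment Hall→C5→Exit: bottleneck 14, flow now 16.
Augment Hall→StairC→C4→Exit: bottleneck 2, flow now 18.
Augment Hall→Lobby→C5→Exit: bottleneck 1, flow now 19.
Augment Hall→Lobby→StairC→C4→Exit: bottleneck 3, flow now 22.
No augmenting path remains; maximum flow = 22.
In the residual graph, reachable from Hall: {Hall, Lobby, C5}.
Min-cut edges: Hall→StairC (2), Hall→C4 (2), Lobby→StairC (3), C5→Exit (15); capacity 2 + 2 + 3 + 15 = 22.
This cut is saturated, so no flow can exceed 22.

22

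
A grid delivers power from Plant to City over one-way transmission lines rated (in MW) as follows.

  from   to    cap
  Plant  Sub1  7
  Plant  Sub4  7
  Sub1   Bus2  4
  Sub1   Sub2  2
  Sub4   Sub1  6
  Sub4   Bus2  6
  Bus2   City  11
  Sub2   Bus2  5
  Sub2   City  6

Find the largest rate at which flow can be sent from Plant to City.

12

Augment Plant→Sub1→Bus2→City: bottleneck 4, flow now 4.
Augment Plant→Sub1→Sub2→City: bottleneck 2, flow now 6.
Augment Plant→Sub4→Bus2→City: bottleneck 6, flow now 12.
No augmenting path remains; maximum flow = 12.
In the residual graph, reachable from Plant: {Plant, Sub1, Sub4}.
Min-cut edges: Sub1→Bus2 (4), Sub1→Sub2 (2), Sub4→Bus2 (6); capacity 4 + 2 + 6 = 12.
This cut is saturated, so no flow can exceed 12.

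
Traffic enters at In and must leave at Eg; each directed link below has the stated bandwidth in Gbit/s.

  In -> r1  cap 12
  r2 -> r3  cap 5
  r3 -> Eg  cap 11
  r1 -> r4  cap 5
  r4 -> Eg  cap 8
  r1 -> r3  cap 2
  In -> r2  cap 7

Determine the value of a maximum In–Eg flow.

12

Augment In→r1→r3→Eg: bottleneck 2, flow now 2.
Augment In→r1→r4→Eg: bottleneck 5, flow now 7.
Augment In→r2→r3→Eg: bottleneck 5, flow now 12.
No augmenting path remains; maximum flow = 12.
In the residual graph, reachable from In: {In, r1, r2}.
Min-cut edges: r1→r3 (2), r1→r4 (5), r2→r3 (5); capacity 2 + 5 + 5 = 12.
This cut is saturated, so no flow can exceed 12.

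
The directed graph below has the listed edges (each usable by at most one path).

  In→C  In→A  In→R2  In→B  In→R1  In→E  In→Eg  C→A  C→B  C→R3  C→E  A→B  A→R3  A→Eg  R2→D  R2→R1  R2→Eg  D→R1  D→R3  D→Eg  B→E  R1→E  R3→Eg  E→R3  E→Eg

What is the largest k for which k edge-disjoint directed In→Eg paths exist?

5

Assign every edge capacity 1; by Menger, the answer equals the max flow.
Path In→Eg (+1); total 1.
Path In→A→Eg (+1); total 2.
Path In→R2→Eg (+1); total 3.
Path In→E→Eg (+1); total 4.
Path In→C→R3→Eg (+1); total 5.
No residual In→Eg path; max flow = 5.
Certifying cut of size 5: {A→Eg, E→Eg, In→Eg, In→R2, R3→Eg}.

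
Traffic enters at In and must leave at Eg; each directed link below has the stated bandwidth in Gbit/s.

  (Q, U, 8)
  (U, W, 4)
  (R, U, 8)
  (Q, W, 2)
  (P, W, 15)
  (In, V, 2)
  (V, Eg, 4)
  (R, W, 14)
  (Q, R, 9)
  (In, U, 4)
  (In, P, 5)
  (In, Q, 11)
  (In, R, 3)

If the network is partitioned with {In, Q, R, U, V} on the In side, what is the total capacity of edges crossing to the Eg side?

29

Edges leaving {In, Q, R, U, V}: In→P (5), Q→W (2), R→W (14), U→W (4), V→Eg (4).
Cut capacity = 5 + 2 + 14 + 4 + 4 = 29.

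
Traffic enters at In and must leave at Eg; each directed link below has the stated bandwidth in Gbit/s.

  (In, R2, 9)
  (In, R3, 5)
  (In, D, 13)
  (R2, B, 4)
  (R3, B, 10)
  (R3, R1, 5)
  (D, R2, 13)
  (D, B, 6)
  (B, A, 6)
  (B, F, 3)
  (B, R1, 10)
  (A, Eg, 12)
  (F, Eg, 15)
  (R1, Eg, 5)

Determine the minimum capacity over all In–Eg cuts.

14

Augment In→R3→R1→Eg: bottleneck 5, flow now 5.
Augment In→R2→B→A→Eg: bottleneck 4, flow now 9.
Augment In→D→B→A→Eg: bottleneck 2, flow now 11.
Augment In→D→B→F→Eg: bottleneck 3, flow now 14.
No augmenting path remains; maximum flow = 14.
By max-flow min-cut, the minimum cut capacity equals the max flow.
In the residual graph, reachable from In: {In, R2, R3, D, B, R1}.
Min-cut edges: B→A (6), B→F (3), R1→Eg (5); capacity 6 + 3 + 5 = 14.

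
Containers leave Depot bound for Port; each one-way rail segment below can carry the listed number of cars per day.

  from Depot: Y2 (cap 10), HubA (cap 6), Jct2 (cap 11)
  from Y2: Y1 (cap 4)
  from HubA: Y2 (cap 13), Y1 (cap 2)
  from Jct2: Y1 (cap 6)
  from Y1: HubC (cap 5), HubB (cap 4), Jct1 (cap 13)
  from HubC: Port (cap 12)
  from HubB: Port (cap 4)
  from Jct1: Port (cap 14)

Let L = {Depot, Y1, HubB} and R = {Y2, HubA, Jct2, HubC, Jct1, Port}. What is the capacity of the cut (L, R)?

49

Edges leaving {Depot, Y1, HubB}: Depot→Y2 (10), Depot→HubA (6), Depot→Jct2 (11), Y1→HubC (5), Y1→Jct1 (13), HubB→Port (4).
Cut capacity = 10 + 6 + 11 + 5 + 13 + 4 = 49.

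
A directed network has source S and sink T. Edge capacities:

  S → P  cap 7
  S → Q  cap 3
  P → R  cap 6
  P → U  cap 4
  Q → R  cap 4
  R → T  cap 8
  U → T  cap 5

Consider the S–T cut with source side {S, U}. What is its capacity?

Edges leaving {S, U}: S→P (7), S→Q (3), U→T (5).
Cut capacity = 7 + 3 + 5 = 15.

15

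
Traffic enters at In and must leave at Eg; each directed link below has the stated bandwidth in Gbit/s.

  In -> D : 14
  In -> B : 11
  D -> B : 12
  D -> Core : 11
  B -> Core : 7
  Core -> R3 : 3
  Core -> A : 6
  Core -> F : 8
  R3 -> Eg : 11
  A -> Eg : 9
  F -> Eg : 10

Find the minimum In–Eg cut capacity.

Augment In→D→Core→R3→Eg: bottleneck 3, flow now 3.
Augment In→D→Core→A→Eg: bottleneck 6, flow now 9.
Augment In→D→Core→F→Eg: bottleneck 2, flow now 11.
Augment In→B→Core→F→Eg: bottleneck 6, flow now 17.
No augmenting path remains; maximum flow = 17.
By max-flow min-cut, the minimum cut capacity equals the max flow.
In the residual graph, reachable from In: {In, D, B, Core}.
Min-cut edges: Core→R3 (3), Core→A (6), Core→F (8); capacity 3 + 6 + 8 = 17.

17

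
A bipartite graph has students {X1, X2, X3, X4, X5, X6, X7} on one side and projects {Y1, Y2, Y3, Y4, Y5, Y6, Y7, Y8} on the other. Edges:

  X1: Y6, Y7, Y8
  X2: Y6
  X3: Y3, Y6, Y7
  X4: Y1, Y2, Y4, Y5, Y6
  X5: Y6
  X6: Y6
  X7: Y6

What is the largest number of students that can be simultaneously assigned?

4

Unit-capacity flow: source→left, listed edges, right→sink; max matching = max flow.
Augmenting path X1→Y6 (+1); matched 1.
Augmenting path X3→Y3 (+1); matched 2.
Augmenting path X4→Y1 (+1); matched 3.
Augmenting path X2→Y6→X1→Y7 (+1); matched 4.
No augmenting path remains; maximum matching = 4.
König certificate: {X1, X3, X4, Y6} is a vertex cover of size 4 (every listed pair touches it), so no matching can be larger.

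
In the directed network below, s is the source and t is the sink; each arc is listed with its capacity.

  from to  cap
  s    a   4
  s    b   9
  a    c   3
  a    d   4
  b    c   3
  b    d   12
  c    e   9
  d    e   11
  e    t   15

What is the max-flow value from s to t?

13

Augment s→a→c→e→t: bottleneck 3, flow now 3.
Augment s→a→d→e→t: bottleneck 1, flow now 4.
Augment s→b→c→e→t: bottleneck 3, flow now 7.
Augment s→b→d→e→t: bottleneck 6, flow now 13.
No augmenting path remains; maximum flow = 13.
In the residual graph, reachable from s: {s}.
Min-cut edges: s→a (4), s→b (9); capacity 4 + 9 = 13.
This cut is saturated, so no flow can exceed 13.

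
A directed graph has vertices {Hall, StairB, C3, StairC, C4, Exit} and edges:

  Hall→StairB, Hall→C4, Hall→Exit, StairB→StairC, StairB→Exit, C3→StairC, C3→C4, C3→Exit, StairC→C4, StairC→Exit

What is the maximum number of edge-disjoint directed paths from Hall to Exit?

Assign every edge capacity 1; by Menger, the answer equals the max flow.
Path Hall→Exit (+1); total 1.
Path Hall→StairB→Exit (+1); total 2.
No residual Hall→Exit path; max flow = 2.
Certifying cut of size 2: {Hall→Exit, Hall→StairB}.

2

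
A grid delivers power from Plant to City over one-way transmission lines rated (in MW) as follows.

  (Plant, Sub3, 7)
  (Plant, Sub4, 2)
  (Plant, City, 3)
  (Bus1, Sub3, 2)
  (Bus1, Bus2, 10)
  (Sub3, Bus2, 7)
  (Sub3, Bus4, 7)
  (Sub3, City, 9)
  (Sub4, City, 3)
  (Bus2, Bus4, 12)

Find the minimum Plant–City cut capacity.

12

Augment Plant→City: bottleneck 3, flow now 3.
Augment Plant→Sub3→City: bottleneck 7, flow now 10.
Augment Plant→Sub4→City: bottleneck 2, flow now 12.
No augmenting path remains; maximum flow = 12.
By max-flow min-cut, the minimum cut capacity equals the max flow.
In the residual graph, reachable from Plant: {Plant}.
Min-cut edges: Plant→Sub3 (7), Plant→Sub4 (2), Plant→City (3); capacity 7 + 2 + 3 = 12.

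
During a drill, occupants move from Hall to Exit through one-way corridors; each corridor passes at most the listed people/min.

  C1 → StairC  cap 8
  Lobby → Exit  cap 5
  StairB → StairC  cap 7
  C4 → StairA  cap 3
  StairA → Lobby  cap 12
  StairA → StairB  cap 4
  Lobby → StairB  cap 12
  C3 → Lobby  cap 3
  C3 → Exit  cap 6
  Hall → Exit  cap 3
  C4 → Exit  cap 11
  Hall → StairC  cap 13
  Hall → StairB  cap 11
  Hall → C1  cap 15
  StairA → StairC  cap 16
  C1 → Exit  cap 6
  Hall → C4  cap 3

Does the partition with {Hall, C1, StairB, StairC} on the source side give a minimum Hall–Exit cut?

Yes — it is a minimum cut (capacity 12).

Given cut capacity: 3 + 3 + 6 = 12.
Augment Hall→Exit: bottleneck 3, flow now 3.
Augment Hall→C1→Exit: bottleneck 6, flow now 9.
Augment Hall→C4→Exit: bottleneck 3, flow now 12.
No augmenting path remains; maximum flow = 12.
Cut capacity 12 equals the max flow, so it is a minimum cut.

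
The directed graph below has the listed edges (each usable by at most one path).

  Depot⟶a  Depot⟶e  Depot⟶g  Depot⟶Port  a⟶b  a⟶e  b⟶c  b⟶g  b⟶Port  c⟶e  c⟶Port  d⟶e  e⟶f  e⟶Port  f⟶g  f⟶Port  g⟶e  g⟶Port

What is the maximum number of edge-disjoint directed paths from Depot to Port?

Assign every edge capacity 1; by Menger, the answer equals the max flow.
Path Depot→Port (+1); total 1.
Path Depot→e→Port (+1); total 2.
Path Depot→g→Port (+1); total 3.
Path Depot→a→b→Port (+1); total 4.
No residual Depot→Port path; max flow = 4.
Certifying cut of size 4: {Depot→Port, Depot→a, Depot→e, Depot→g}.

4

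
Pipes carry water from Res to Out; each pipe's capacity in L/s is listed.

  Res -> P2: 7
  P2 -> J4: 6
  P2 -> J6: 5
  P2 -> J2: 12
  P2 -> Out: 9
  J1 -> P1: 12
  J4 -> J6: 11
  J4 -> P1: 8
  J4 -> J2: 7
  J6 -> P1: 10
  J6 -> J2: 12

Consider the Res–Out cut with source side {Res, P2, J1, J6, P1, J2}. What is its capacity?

Edges leaving {Res, P2, J1, J6, P1, J2}: P2→J4 (6), P2→Out (9).
Cut capacity = 6 + 9 = 15.

15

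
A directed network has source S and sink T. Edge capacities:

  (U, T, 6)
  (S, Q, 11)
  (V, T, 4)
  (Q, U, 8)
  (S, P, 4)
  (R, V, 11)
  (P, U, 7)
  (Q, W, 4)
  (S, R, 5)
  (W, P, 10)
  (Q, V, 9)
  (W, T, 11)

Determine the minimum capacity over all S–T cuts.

14

Augment S→P→U→T: bottleneck 4, flow now 4.
Augment S→Q→U→T: bottleneck 2, flow now 6.
Augment S→Q→V→T: bottleneck 4, flow now 10.
Augment S→Q→W→T: bottleneck 4, flow now 14.
No augmenting path remains; maximum flow = 14.
By max-flow min-cut, the minimum cut capacity equals the max flow.
In the residual graph, reachable from S: {S, P, Q, R, U, V}.
Min-cut edges: Q→W (4), U→T (6), V→T (4); capacity 4 + 6 + 4 = 14.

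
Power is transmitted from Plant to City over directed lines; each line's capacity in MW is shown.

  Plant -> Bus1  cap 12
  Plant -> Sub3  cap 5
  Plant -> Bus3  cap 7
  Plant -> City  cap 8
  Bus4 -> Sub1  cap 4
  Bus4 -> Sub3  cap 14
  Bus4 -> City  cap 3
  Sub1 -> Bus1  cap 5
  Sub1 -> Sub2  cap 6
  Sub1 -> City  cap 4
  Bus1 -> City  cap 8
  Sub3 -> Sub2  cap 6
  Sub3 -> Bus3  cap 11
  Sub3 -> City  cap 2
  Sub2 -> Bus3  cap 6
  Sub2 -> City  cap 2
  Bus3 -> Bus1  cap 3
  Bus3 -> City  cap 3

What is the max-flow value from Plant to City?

Augment Plant→City: bottleneck 8, flow now 8.
Augment Plant→Bus1→City: bottleneck 8, flow now 16.
Augment Plant→Sub3→City: bottleneck 2, flow now 18.
Augment Plant→Bus3→City: bottleneck 3, flow now 21.
Augment Plant→Sub3→Sub2→City: bottleneck 2, flow now 23.
No augmenting path remains; maximum flow = 23.
In the residual graph, reachable from Plant: {Plant, Bus1, Sub3, Sub2, Bus3}.
Min-cut edges: Plant→City (8), Bus1→City (8), Sub3→City (2), Sub2→City (2), Bus3→City (3); capacity 8 + 8 + 2 + 2 + 3 = 23.
This cut is saturated, so no flow can exceed 23.

23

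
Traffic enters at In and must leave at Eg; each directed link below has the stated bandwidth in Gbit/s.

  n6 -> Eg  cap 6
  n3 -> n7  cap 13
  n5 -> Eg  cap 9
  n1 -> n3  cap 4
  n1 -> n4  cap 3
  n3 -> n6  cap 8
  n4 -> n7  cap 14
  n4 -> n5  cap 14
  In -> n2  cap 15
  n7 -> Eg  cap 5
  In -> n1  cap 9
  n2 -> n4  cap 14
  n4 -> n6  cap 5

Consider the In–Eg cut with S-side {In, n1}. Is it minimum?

No — its capacity is 22, but the minimum cut has capacity 20.

Given cut capacity: 15 + 4 + 3 = 22.
Augment In→n1→n3→n6→Eg: bottleneck 4, flow now 4.
Augment In→n1→n4→n5→Eg: bottleneck 3, flow now 7.
Augment In→n2→n4→n5→Eg: bottleneck 6, flow now 13.
Augment In→n2→n4→n6→Eg: bottleneck 2, flow now 15.
Augment In→n2→n4→n7→Eg: bottleneck 5, flow now 20.
No augmenting path remains; maximum flow = 20.
In the residual graph, reachable from In: {In, n1, n2, n3, n4, n5, n6, n7}.
Min-cut edges: n5→Eg (9), n6→Eg (6), n7→Eg (5); capacity 9 + 6 + 5 = 20.
Cut capacity 22 exceeds the max flow 20, so it is not minimum.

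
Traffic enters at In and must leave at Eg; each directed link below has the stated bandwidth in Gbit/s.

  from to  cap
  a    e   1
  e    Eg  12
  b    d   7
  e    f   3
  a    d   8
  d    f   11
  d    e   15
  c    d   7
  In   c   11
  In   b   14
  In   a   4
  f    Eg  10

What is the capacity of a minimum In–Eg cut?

18

Augment In→a→e→Eg: bottleneck 1, flow now 1.
Augment In→a→d→e→Eg: bottleneck 3, flow now 4.
Augment In→b→d→e→Eg: bottleneck 7, flow now 11.
Augment In→c→d→e→Eg: bottleneck 1, flow now 12.
Augment In→c→d→f→Eg: bottleneck 6, flow now 18.
No augmenting path remains; maximum flow = 18.
By max-flow min-cut, the minimum cut capacity equals the max flow.
In the residual graph, reachable from In: {In, b, c}.
Min-cut edges: In→a (4), b→d (7), c→d (7); capacity 4 + 7 + 7 = 18.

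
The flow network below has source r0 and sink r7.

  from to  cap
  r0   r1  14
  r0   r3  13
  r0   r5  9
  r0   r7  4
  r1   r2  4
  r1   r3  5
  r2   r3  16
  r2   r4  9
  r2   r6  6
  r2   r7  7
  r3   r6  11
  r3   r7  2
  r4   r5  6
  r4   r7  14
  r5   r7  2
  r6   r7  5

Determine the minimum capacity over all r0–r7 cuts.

17

Augment r0→r7: bottleneck 4, flow now 4.
Augment r0→r3→r7: bottleneck 2, flow now 6.
Augment r0→r5→r7: bottleneck 2, flow now 8.
Augment r0→r1→r2→r7: bottleneck 4, flow now 12.
Augment r0→r3→r6→r7: bottleneck 5, flow now 17.
No augmenting path remains; maximum flow = 17.
By max-flow min-cut, the minimum cut capacity equals the max flow.
In the residual graph, reachable from r0: {r0, r1, r3, r5, r6}.
Min-cut edges: r0→r7 (4), r1→r2 (4), r3→r7 (2), r5→r7 (2), r6→r7 (5); capacity 4 + 4 + 2 + 2 + 5 = 17.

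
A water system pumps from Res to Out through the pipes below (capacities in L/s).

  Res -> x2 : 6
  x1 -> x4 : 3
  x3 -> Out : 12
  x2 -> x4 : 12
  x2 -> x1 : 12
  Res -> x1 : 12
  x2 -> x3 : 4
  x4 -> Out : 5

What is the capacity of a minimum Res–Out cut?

9

Augment Res→x1→x4→Out: bottleneck 3, flow now 3.
Augment Res→x2→x3→Out: bottleneck 4, flow now 7.
Augment Res→x2→x4→Out: bottleneck 2, flow now 9.
No augmenting path remains; maximum flow = 9.
By max-flow min-cut, the minimum cut capacity equals the max flow.
In the residual graph, reachable from Res: {Res, x1}.
Min-cut edges: Res→x2 (6), x1→x4 (3); capacity 6 + 3 = 9.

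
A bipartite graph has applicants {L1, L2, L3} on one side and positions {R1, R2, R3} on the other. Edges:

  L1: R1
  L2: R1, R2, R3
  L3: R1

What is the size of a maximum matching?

Unit-capacity flow: source→left, listed edges, right→sink; max matching = max flow.
Augmenting path L1→R1 (+1); matched 1.
Augmenting path L2→R2 (+1); matched 2.
No augmenting path remains; maximum matching = 2.
König certificate: {L2, R1} is a vertex cover of size 2 (every listed pair touches it), so no matching can be larger.

2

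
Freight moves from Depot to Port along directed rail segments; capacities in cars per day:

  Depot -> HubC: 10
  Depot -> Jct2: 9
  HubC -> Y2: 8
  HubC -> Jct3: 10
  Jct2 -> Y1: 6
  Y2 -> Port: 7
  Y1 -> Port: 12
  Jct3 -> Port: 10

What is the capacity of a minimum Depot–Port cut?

16

Augment Depot→HubC→Y2→Port: bottleneck 7, flow now 7.
Augment Depot→HubC→Jct3→Port: bottleneck 3, flow now 10.
Augment Depot→Jct2→Y1→Port: bottleneck 6, flow now 16.
No augmenting path remains; maximum flow = 16.
By max-flow min-cut, the minimum cut capacity equals the max flow.
In the residual graph, reachable from Depot: {Depot, Jct2}.
Min-cut edges: Depot→HubC (10), Jct2→Y1 (6); capacity 10 + 6 = 16.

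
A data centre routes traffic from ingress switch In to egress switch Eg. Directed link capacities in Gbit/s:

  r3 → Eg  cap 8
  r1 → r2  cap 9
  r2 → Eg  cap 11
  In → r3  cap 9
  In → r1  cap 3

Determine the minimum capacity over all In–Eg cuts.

11

Augment In→r3→Eg: bottleneck 8, flow now 8.
Augment In→r1→r2→Eg: bottleneck 3, flow now 11.
No augmenting path remains; maximum flow = 11.
By max-flow min-cut, the minimum cut capacity equals the max flow.
In the residual graph, reachable from In: {In, r3}.
Min-cut edges: In→r1 (3), r3→Eg (8); capacity 3 + 8 = 11.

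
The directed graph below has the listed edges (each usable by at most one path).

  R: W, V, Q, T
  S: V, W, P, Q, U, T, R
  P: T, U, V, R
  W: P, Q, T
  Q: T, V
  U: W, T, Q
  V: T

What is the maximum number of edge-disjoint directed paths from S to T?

7

Assign every edge capacity 1; by Menger, the answer equals the max flow.
Path S→T (+1); total 1.
Path S→P→T (+1); total 2.
Path S→Q→T (+1); total 3.
Path S→R→T (+1); total 4.
Path S→U→T (+1); total 5.
Path S→V→T (+1); total 6.
Path S→W→T (+1); total 7.
No residual S→T path; max flow = 7.
Certifying cut of size 7: {S→P, S→Q, S→R, S→T, S→U, S→V, S→W}.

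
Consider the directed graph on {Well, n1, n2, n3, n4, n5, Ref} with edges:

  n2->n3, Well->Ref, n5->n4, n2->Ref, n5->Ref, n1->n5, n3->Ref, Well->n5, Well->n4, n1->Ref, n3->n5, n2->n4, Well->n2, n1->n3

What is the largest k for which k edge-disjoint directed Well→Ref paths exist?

Assign every edge capacity 1; by Menger, the answer equals the max flow.
Path Well→Ref (+1); total 1.
Path Well→n2→Ref (+1); total 2.
Path Well→n5→Ref (+1); total 3.
No residual Well→Ref path; max flow = 3.
Certifying cut of size 3: {Well→Ref, Well→n2, Well→n5}.

3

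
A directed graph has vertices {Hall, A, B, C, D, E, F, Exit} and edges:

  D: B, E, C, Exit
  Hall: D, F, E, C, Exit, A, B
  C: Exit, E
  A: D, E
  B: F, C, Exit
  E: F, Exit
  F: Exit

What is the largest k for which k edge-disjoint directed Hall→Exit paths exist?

6

Assign every edge capacity 1; by Menger, the answer equals the max flow.
Path Hall→Exit (+1); total 1.
Path Hall→B→Exit (+1); total 2.
Path Hall→C→Exit (+1); total 3.
Path Hall→D→Exit (+1); total 4.
Path Hall→E→Exit (+1); total 5.
Path Hall→F→Exit (+1); total 6.
No residual Hall→Exit path; max flow = 6.
Certifying cut of size 6: {B→Exit, C→Exit, D→Exit, E→Exit, F→Exit, Hall→Exit}.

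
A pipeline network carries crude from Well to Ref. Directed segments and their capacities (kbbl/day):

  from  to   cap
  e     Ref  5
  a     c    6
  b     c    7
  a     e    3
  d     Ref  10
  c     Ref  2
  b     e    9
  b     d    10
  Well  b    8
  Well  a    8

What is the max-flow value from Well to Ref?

13

Augment Well→a→c→Ref: bottleneck 2, flow now 2.
Augment Well→a→e→Ref: bottleneck 3, flow now 5.
Augment Well→b→d→Ref: bottleneck 8, flow now 13.
No augmenting path remains; maximum flow = 13.
In the residual graph, reachable from Well: {Well, a, c}.
Min-cut edges: Well→b (8), a→e (3), c→Ref (2); capacity 8 + 3 + 2 = 13.
This cut is saturated, so no flow can exceed 13.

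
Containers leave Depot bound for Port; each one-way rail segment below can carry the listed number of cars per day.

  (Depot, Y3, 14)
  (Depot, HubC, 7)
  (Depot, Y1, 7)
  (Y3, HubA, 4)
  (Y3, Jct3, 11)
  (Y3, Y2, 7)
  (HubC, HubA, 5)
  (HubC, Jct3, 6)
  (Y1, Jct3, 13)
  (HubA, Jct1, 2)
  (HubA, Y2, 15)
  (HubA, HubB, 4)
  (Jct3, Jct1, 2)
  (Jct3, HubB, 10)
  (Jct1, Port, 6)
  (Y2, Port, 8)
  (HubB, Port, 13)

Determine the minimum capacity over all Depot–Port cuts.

Augment Depot→Y3→Y2→Port: bottleneck 7, flow now 7.
Augment Depot→Y3→HubA→Jct1→Port: bottleneck 2, flow now 9.
Augment Depot→Y3→HubA→Y2→Port: bottleneck 1, flow now 10.
Augment Depot→Y3→HubA→HubB→Port: bottleneck 1, flow now 11.
Augment Depot→Y3→Jct3→Jct1→Port: bottleneck 2, flow now 13.
Augment Depot→Y3→Jct3→HubB→Port: bottleneck 1, flow now 14.
Augment Depot→HubC→HubA→HubB→Port: bottleneck 3, flow now 17.
Augment Depot→HubC→Jct3→HubB→Port: bottleneck 4, flow now 21.
Augment Depot→Y1→Jct3→HubB→Port: bottleneck 4, flow now 25.
No augmenting path remains; maximum flow = 25.
By max-flow min-cut, the minimum cut capacity equals the max flow.
In the residual graph, reachable from Depot: {Depot, Y3, HubC, Y1, HubA, Jct3, Y2, HubB}.
Min-cut edges: HubA→Jct1 (2), Jct3→Jct1 (2), Y2→Port (8), HubB→Port (13); capacity 2 + 2 + 8 + 13 = 25.

25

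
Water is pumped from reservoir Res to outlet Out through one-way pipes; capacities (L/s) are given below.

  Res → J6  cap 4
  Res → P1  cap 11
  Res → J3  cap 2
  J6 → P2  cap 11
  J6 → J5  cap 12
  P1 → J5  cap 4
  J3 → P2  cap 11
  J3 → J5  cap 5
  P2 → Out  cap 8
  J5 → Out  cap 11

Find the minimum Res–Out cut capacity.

Augment Res→J6→P2→Out: bottleneck 4, flow now 4.
Augment Res→P1→J5→Out: bottleneck 4, flow now 8.
Augment Res→J3→P2→Out: bottleneck 2, flow now 10.
No augmenting path remains; maximum flow = 10.
By max-flow min-cut, the minimum cut capacity equals the max flow.
In the residual graph, reachable from Res: {Res, P1}.
Min-cut edges: Res→J6 (4), Res→J3 (2), P1→J5 (4); capacity 4 + 2 + 4 = 10.

10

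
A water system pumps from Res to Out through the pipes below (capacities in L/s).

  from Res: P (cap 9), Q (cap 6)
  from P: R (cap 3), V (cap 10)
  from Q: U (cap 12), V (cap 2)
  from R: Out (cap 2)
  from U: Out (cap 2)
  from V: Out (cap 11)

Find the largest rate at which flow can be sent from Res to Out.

Augment Res→P→R→Out: bottleneck 2, flow now 2.
Augment Res→P→V→Out: bottleneck 7, flow now 9.
Augment Res→Q→U→Out: bottleneck 2, flow now 11.
Augment Res→Q→V→Out: bottleneck 2, flow now 13.
No augmenting path remains; maximum flow = 13.
In the residual graph, reachable from Res: {Res, Q, U}.
Min-cut edges: Res→P (9), Q→V (2), U→Out (2); capacity 9 + 2 + 2 = 13.
This cut is saturated, so no flow can exceed 13.

13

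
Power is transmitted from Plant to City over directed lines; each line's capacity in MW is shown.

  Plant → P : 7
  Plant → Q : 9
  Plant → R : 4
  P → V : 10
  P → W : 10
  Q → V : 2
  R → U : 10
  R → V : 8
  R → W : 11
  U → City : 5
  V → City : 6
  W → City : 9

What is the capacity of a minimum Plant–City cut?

13

Augment Plant→P→V→City: bottleneck 6, flow now 6.
Augment Plant→P→W→City: bottleneck 1, flow now 7.
Augment Plant→R→U→City: bottleneck 4, flow now 11.
Augment Plant→Q→V→P→W→City: bottleneck 2, flow now 13. (uses reverse residual edge)
No augmenting path remains; maximum flow = 13.
By max-flow min-cut, the minimum cut capacity equals the max flow.
In the residual graph, reachable from Plant: {Plant, Q}.
Min-cut edges: Plant→P (7), Plant→R (4), Q→V (2); capacity 7 + 4 + 2 = 13.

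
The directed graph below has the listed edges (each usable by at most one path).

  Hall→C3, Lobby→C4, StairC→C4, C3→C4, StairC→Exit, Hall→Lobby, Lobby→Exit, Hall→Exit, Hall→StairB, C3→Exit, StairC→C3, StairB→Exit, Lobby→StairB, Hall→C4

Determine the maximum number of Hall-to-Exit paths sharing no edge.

4

Assign every edge capacity 1; by Menger, the answer equals the max flow.
Path Hall→Exit (+1); total 1.
Path Hall→C3→Exit (+1); total 2.
Path Hall→StairB→Exit (+1); total 3.
Path Hall→Lobby→Exit (+1); total 4.
No residual Hall→Exit path; max flow = 4.
Certifying cut of size 4: {Hall→C3, Hall→Exit, Hall→Lobby, Hall→StairB}.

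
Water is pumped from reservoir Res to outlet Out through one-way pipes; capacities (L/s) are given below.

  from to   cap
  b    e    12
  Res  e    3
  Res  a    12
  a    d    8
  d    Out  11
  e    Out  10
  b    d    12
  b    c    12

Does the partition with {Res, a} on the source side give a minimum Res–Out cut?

Given cut capacity: 3 + 8 = 11.
Augment Res→e→Out: bottleneck 3, flow now 3.
Augment Res→a→d→Out: bottleneck 8, flow now 11.
No augmenting path remains; maximum flow = 11.
Cut capacity 11 equals the max flow, so it is a minimum cut.

Yes — it is a minimum cut (capacity 11).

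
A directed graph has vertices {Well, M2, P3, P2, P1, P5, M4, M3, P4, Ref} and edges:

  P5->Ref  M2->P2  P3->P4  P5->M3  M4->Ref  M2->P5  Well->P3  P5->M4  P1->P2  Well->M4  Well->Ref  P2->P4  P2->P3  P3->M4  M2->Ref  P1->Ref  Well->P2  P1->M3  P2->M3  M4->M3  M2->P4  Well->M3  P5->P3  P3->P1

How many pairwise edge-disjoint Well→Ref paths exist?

3

Assign every edge capacity 1; by Menger, the answer equals the max flow.
Path Well→Ref (+1); total 1.
Path Well→M4→Ref (+1); total 2.
Path Well→P3→P1→Ref (+1); total 3.
No residual Well→Ref path; max flow = 3.
Certifying cut of size 3: {M4→Ref, P3→P1, Well→Ref}.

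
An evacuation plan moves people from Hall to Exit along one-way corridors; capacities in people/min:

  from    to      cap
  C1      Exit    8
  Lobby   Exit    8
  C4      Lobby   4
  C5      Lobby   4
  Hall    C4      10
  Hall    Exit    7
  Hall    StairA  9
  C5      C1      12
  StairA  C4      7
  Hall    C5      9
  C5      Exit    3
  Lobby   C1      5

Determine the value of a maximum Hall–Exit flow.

Augment Hall→Exit: bottleneck 7, flow now 7.
Augment Hall→C5→Exit: bottleneck 3, flow now 10.
Augment Hall→C5→Lobby→Exit: bottleneck 4, flow now 14.
Augment Hall→C5→C1→Exit: bottleneck 2, flow now 16.
Augment Hall→C4→Lobby→Exit: bottleneck 4, flow now 20.
No augmenting path remains; maximum flow = 20.
In the residual graph, reachable from Hall: {Hall, StairA, C4}.
Min-cut edges: Hall→C5 (9), Hall→Exit (7), C4→Lobby (4); capacity 9 + 7 + 4 = 20.
This cut is saturated, so no flow can exceed 20.

20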